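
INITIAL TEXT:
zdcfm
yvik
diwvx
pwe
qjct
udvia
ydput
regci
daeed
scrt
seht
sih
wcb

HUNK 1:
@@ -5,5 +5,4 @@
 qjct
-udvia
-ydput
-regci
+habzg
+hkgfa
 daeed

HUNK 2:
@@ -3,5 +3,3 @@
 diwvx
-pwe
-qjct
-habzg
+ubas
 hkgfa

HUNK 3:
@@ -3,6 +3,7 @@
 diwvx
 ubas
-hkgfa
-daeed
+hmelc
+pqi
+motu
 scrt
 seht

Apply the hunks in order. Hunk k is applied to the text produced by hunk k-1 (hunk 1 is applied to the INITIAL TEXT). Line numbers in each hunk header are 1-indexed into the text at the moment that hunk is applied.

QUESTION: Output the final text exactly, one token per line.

Hunk 1: at line 5 remove [udvia,ydput,regci] add [habzg,hkgfa] -> 12 lines: zdcfm yvik diwvx pwe qjct habzg hkgfa daeed scrt seht sih wcb
Hunk 2: at line 3 remove [pwe,qjct,habzg] add [ubas] -> 10 lines: zdcfm yvik diwvx ubas hkgfa daeed scrt seht sih wcb
Hunk 3: at line 3 remove [hkgfa,daeed] add [hmelc,pqi,motu] -> 11 lines: zdcfm yvik diwvx ubas hmelc pqi motu scrt seht sih wcb

Answer: zdcfm
yvik
diwvx
ubas
hmelc
pqi
motu
scrt
seht
sih
wcb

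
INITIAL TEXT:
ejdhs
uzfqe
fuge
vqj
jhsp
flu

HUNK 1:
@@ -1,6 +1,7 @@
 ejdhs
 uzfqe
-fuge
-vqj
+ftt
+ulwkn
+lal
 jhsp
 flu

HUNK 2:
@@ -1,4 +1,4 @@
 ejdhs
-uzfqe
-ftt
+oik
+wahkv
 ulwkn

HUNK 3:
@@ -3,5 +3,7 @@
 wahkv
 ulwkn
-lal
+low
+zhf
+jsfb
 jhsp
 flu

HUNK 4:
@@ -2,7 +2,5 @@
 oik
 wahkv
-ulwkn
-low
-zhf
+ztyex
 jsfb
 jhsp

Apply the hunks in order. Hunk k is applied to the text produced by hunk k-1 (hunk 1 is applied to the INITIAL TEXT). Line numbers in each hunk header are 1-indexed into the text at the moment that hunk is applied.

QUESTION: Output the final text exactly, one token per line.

Hunk 1: at line 1 remove [fuge,vqj] add [ftt,ulwkn,lal] -> 7 lines: ejdhs uzfqe ftt ulwkn lal jhsp flu
Hunk 2: at line 1 remove [uzfqe,ftt] add [oik,wahkv] -> 7 lines: ejdhs oik wahkv ulwkn lal jhsp flu
Hunk 3: at line 3 remove [lal] add [low,zhf,jsfb] -> 9 lines: ejdhs oik wahkv ulwkn low zhf jsfb jhsp flu
Hunk 4: at line 2 remove [ulwkn,low,zhf] add [ztyex] -> 7 lines: ejdhs oik wahkv ztyex jsfb jhsp flu

Answer: ejdhs
oik
wahkv
ztyex
jsfb
jhsp
flu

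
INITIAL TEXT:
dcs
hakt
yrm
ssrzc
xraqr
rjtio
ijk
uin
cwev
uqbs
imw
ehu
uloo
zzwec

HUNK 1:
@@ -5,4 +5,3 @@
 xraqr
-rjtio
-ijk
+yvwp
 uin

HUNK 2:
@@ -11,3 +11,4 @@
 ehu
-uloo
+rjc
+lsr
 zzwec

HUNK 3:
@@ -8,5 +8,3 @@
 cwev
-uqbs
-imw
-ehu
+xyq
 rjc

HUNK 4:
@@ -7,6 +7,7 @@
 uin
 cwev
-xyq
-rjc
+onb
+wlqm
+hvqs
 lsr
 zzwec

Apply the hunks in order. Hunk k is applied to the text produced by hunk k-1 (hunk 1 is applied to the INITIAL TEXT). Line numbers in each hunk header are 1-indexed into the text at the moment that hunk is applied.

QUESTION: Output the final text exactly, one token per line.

Hunk 1: at line 5 remove [rjtio,ijk] add [yvwp] -> 13 lines: dcs hakt yrm ssrzc xraqr yvwp uin cwev uqbs imw ehu uloo zzwec
Hunk 2: at line 11 remove [uloo] add [rjc,lsr] -> 14 lines: dcs hakt yrm ssrzc xraqr yvwp uin cwev uqbs imw ehu rjc lsr zzwec
Hunk 3: at line 8 remove [uqbs,imw,ehu] add [xyq] -> 12 lines: dcs hakt yrm ssrzc xraqr yvwp uin cwev xyq rjc lsr zzwec
Hunk 4: at line 7 remove [xyq,rjc] add [onb,wlqm,hvqs] -> 13 lines: dcs hakt yrm ssrzc xraqr yvwp uin cwev onb wlqm hvqs lsr zzwec

Answer: dcs
hakt
yrm
ssrzc
xraqr
yvwp
uin
cwev
onb
wlqm
hvqs
lsr
zzwec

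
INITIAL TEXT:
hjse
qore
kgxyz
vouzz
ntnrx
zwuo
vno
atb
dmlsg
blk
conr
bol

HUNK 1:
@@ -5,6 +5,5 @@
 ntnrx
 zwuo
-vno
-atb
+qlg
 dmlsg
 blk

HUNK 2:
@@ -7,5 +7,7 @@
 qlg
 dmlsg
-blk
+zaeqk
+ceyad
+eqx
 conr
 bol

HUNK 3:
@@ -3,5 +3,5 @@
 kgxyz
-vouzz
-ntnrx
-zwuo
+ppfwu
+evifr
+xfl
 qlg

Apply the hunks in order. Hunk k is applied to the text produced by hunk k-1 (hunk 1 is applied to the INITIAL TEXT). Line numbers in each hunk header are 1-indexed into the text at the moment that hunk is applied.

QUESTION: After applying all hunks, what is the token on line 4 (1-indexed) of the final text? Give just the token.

Hunk 1: at line 5 remove [vno,atb] add [qlg] -> 11 lines: hjse qore kgxyz vouzz ntnrx zwuo qlg dmlsg blk conr bol
Hunk 2: at line 7 remove [blk] add [zaeqk,ceyad,eqx] -> 13 lines: hjse qore kgxyz vouzz ntnrx zwuo qlg dmlsg zaeqk ceyad eqx conr bol
Hunk 3: at line 3 remove [vouzz,ntnrx,zwuo] add [ppfwu,evifr,xfl] -> 13 lines: hjse qore kgxyz ppfwu evifr xfl qlg dmlsg zaeqk ceyad eqx conr bol
Final line 4: ppfwu

Answer: ppfwu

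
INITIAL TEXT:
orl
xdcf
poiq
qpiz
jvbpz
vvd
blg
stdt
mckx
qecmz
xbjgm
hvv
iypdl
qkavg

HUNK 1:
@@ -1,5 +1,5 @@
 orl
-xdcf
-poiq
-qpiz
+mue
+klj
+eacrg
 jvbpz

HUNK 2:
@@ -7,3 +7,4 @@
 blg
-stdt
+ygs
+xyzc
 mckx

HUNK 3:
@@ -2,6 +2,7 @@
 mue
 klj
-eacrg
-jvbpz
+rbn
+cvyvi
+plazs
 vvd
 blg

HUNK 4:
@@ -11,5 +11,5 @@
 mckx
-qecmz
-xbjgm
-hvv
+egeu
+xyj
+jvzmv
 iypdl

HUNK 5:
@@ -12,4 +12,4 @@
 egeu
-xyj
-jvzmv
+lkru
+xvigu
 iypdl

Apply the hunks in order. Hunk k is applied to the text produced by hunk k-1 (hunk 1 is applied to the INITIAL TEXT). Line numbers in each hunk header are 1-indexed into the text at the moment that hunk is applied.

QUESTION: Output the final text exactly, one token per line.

Hunk 1: at line 1 remove [xdcf,poiq,qpiz] add [mue,klj,eacrg] -> 14 lines: orl mue klj eacrg jvbpz vvd blg stdt mckx qecmz xbjgm hvv iypdl qkavg
Hunk 2: at line 7 remove [stdt] add [ygs,xyzc] -> 15 lines: orl mue klj eacrg jvbpz vvd blg ygs xyzc mckx qecmz xbjgm hvv iypdl qkavg
Hunk 3: at line 2 remove [eacrg,jvbpz] add [rbn,cvyvi,plazs] -> 16 lines: orl mue klj rbn cvyvi plazs vvd blg ygs xyzc mckx qecmz xbjgm hvv iypdl qkavg
Hunk 4: at line 11 remove [qecmz,xbjgm,hvv] add [egeu,xyj,jvzmv] -> 16 lines: orl mue klj rbn cvyvi plazs vvd blg ygs xyzc mckx egeu xyj jvzmv iypdl qkavg
Hunk 5: at line 12 remove [xyj,jvzmv] add [lkru,xvigu] -> 16 lines: orl mue klj rbn cvyvi plazs vvd blg ygs xyzc mckx egeu lkru xvigu iypdl qkavg

Answer: orl
mue
klj
rbn
cvyvi
plazs
vvd
blg
ygs
xyzc
mckx
egeu
lkru
xvigu
iypdl
qkavg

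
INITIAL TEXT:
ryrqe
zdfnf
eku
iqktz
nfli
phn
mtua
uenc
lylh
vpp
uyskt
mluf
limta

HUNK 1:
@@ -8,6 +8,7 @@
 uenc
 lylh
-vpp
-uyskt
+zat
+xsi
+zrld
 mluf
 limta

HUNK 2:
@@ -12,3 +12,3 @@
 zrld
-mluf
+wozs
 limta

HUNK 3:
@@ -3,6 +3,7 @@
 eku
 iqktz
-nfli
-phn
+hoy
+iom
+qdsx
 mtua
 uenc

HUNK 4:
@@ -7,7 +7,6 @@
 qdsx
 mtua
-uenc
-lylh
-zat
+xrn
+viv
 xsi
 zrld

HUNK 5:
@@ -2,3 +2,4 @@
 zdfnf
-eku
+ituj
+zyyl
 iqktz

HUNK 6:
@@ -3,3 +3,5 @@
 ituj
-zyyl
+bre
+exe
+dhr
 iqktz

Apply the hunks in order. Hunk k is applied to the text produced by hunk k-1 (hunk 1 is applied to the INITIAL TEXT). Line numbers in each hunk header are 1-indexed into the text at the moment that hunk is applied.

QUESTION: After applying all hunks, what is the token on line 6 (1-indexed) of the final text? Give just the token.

Hunk 1: at line 8 remove [vpp,uyskt] add [zat,xsi,zrld] -> 14 lines: ryrqe zdfnf eku iqktz nfli phn mtua uenc lylh zat xsi zrld mluf limta
Hunk 2: at line 12 remove [mluf] add [wozs] -> 14 lines: ryrqe zdfnf eku iqktz nfli phn mtua uenc lylh zat xsi zrld wozs limta
Hunk 3: at line 3 remove [nfli,phn] add [hoy,iom,qdsx] -> 15 lines: ryrqe zdfnf eku iqktz hoy iom qdsx mtua uenc lylh zat xsi zrld wozs limta
Hunk 4: at line 7 remove [uenc,lylh,zat] add [xrn,viv] -> 14 lines: ryrqe zdfnf eku iqktz hoy iom qdsx mtua xrn viv xsi zrld wozs limta
Hunk 5: at line 2 remove [eku] add [ituj,zyyl] -> 15 lines: ryrqe zdfnf ituj zyyl iqktz hoy iom qdsx mtua xrn viv xsi zrld wozs limta
Hunk 6: at line 3 remove [zyyl] add [bre,exe,dhr] -> 17 lines: ryrqe zdfnf ituj bre exe dhr iqktz hoy iom qdsx mtua xrn viv xsi zrld wozs limta
Final line 6: dhr

Answer: dhr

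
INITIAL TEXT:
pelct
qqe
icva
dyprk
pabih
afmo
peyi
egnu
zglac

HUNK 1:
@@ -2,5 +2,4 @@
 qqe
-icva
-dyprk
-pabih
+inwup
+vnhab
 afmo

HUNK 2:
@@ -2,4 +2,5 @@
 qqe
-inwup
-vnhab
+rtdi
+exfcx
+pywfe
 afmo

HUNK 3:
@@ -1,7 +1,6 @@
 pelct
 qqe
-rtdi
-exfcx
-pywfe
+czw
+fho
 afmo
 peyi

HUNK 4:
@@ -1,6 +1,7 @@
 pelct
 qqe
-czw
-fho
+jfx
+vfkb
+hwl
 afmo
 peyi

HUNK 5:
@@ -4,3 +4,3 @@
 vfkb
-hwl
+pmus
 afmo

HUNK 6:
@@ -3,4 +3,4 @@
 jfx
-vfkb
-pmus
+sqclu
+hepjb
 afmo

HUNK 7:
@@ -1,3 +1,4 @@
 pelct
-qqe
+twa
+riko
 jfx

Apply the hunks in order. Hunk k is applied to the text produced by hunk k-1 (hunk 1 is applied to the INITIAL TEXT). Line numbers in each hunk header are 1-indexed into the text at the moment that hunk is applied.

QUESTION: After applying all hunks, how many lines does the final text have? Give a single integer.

Answer: 10

Derivation:
Hunk 1: at line 2 remove [icva,dyprk,pabih] add [inwup,vnhab] -> 8 lines: pelct qqe inwup vnhab afmo peyi egnu zglac
Hunk 2: at line 2 remove [inwup,vnhab] add [rtdi,exfcx,pywfe] -> 9 lines: pelct qqe rtdi exfcx pywfe afmo peyi egnu zglac
Hunk 3: at line 1 remove [rtdi,exfcx,pywfe] add [czw,fho] -> 8 lines: pelct qqe czw fho afmo peyi egnu zglac
Hunk 4: at line 1 remove [czw,fho] add [jfx,vfkb,hwl] -> 9 lines: pelct qqe jfx vfkb hwl afmo peyi egnu zglac
Hunk 5: at line 4 remove [hwl] add [pmus] -> 9 lines: pelct qqe jfx vfkb pmus afmo peyi egnu zglac
Hunk 6: at line 3 remove [vfkb,pmus] add [sqclu,hepjb] -> 9 lines: pelct qqe jfx sqclu hepjb afmo peyi egnu zglac
Hunk 7: at line 1 remove [qqe] add [twa,riko] -> 10 lines: pelct twa riko jfx sqclu hepjb afmo peyi egnu zglac
Final line count: 10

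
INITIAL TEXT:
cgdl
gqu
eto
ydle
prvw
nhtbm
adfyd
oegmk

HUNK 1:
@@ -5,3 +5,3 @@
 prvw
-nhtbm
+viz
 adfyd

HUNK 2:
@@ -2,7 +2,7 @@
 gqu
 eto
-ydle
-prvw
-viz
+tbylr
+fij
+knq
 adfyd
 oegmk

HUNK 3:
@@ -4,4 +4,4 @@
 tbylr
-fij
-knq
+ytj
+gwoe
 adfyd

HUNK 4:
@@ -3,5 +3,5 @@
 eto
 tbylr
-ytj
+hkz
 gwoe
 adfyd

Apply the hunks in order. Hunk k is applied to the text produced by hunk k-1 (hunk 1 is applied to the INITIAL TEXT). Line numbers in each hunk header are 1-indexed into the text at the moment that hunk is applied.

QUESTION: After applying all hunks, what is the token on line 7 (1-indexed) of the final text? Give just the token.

Answer: adfyd

Derivation:
Hunk 1: at line 5 remove [nhtbm] add [viz] -> 8 lines: cgdl gqu eto ydle prvw viz adfyd oegmk
Hunk 2: at line 2 remove [ydle,prvw,viz] add [tbylr,fij,knq] -> 8 lines: cgdl gqu eto tbylr fij knq adfyd oegmk
Hunk 3: at line 4 remove [fij,knq] add [ytj,gwoe] -> 8 lines: cgdl gqu eto tbylr ytj gwoe adfyd oegmk
Hunk 4: at line 3 remove [ytj] add [hkz] -> 8 lines: cgdl gqu eto tbylr hkz gwoe adfyd oegmk
Final line 7: adfyd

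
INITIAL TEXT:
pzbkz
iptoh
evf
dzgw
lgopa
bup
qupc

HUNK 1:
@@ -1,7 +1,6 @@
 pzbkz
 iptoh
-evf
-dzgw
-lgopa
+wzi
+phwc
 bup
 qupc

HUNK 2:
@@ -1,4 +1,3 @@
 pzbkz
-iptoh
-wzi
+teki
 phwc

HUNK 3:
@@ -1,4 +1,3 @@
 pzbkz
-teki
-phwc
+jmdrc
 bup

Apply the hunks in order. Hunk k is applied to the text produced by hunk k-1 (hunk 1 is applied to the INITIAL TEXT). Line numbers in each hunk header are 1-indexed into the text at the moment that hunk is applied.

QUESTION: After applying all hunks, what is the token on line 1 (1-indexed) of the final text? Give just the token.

Hunk 1: at line 1 remove [evf,dzgw,lgopa] add [wzi,phwc] -> 6 lines: pzbkz iptoh wzi phwc bup qupc
Hunk 2: at line 1 remove [iptoh,wzi] add [teki] -> 5 lines: pzbkz teki phwc bup qupc
Hunk 3: at line 1 remove [teki,phwc] add [jmdrc] -> 4 lines: pzbkz jmdrc bup qupc
Final line 1: pzbkz

Answer: pzbkz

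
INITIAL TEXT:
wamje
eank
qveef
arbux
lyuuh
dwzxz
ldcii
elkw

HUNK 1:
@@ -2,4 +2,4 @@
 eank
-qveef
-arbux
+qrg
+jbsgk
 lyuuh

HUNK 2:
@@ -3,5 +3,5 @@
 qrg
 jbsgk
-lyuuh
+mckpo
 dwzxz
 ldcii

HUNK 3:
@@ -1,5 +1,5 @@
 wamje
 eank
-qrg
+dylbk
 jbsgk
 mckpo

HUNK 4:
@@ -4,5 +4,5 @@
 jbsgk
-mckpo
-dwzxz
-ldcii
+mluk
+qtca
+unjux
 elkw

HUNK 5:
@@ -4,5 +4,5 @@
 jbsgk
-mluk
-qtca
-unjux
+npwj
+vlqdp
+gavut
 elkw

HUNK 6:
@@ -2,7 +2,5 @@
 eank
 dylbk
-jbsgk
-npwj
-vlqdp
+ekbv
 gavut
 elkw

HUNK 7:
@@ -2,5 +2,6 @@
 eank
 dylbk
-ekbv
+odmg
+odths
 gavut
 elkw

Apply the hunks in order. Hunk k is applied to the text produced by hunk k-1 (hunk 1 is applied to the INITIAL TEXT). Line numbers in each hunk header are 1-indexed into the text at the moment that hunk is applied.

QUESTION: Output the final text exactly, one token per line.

Hunk 1: at line 2 remove [qveef,arbux] add [qrg,jbsgk] -> 8 lines: wamje eank qrg jbsgk lyuuh dwzxz ldcii elkw
Hunk 2: at line 3 remove [lyuuh] add [mckpo] -> 8 lines: wamje eank qrg jbsgk mckpo dwzxz ldcii elkw
Hunk 3: at line 1 remove [qrg] add [dylbk] -> 8 lines: wamje eank dylbk jbsgk mckpo dwzxz ldcii elkw
Hunk 4: at line 4 remove [mckpo,dwzxz,ldcii] add [mluk,qtca,unjux] -> 8 lines: wamje eank dylbk jbsgk mluk qtca unjux elkw
Hunk 5: at line 4 remove [mluk,qtca,unjux] add [npwj,vlqdp,gavut] -> 8 lines: wamje eank dylbk jbsgk npwj vlqdp gavut elkw
Hunk 6: at line 2 remove [jbsgk,npwj,vlqdp] add [ekbv] -> 6 lines: wamje eank dylbk ekbv gavut elkw
Hunk 7: at line 2 remove [ekbv] add [odmg,odths] -> 7 lines: wamje eank dylbk odmg odths gavut elkw

Answer: wamje
eank
dylbk
odmg
odths
gavut
elkw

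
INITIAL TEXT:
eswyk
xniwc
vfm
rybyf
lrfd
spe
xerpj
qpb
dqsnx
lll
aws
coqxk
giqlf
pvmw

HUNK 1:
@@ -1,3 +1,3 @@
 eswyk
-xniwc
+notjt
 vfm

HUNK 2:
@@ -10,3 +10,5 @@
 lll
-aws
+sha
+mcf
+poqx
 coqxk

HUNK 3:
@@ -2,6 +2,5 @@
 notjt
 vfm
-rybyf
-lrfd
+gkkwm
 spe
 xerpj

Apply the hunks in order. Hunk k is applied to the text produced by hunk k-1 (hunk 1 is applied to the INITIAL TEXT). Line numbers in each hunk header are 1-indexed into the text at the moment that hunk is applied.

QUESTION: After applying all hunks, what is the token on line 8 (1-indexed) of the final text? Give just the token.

Hunk 1: at line 1 remove [xniwc] add [notjt] -> 14 lines: eswyk notjt vfm rybyf lrfd spe xerpj qpb dqsnx lll aws coqxk giqlf pvmw
Hunk 2: at line 10 remove [aws] add [sha,mcf,poqx] -> 16 lines: eswyk notjt vfm rybyf lrfd spe xerpj qpb dqsnx lll sha mcf poqx coqxk giqlf pvmw
Hunk 3: at line 2 remove [rybyf,lrfd] add [gkkwm] -> 15 lines: eswyk notjt vfm gkkwm spe xerpj qpb dqsnx lll sha mcf poqx coqxk giqlf pvmw
Final line 8: dqsnx

Answer: dqsnx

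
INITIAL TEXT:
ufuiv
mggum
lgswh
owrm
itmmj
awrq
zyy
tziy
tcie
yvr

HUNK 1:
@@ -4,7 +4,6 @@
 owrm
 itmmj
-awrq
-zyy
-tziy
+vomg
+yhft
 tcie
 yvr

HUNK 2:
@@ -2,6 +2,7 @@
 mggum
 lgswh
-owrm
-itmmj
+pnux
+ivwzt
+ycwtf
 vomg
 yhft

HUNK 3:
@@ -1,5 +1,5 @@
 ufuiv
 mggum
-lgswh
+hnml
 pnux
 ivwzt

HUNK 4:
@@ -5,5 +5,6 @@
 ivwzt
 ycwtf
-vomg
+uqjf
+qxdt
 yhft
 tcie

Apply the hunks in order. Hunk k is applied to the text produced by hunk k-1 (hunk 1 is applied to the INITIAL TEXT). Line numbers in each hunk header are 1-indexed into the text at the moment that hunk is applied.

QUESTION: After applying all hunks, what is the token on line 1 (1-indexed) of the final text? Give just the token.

Answer: ufuiv

Derivation:
Hunk 1: at line 4 remove [awrq,zyy,tziy] add [vomg,yhft] -> 9 lines: ufuiv mggum lgswh owrm itmmj vomg yhft tcie yvr
Hunk 2: at line 2 remove [owrm,itmmj] add [pnux,ivwzt,ycwtf] -> 10 lines: ufuiv mggum lgswh pnux ivwzt ycwtf vomg yhft tcie yvr
Hunk 3: at line 1 remove [lgswh] add [hnml] -> 10 lines: ufuiv mggum hnml pnux ivwzt ycwtf vomg yhft tcie yvr
Hunk 4: at line 5 remove [vomg] add [uqjf,qxdt] -> 11 lines: ufuiv mggum hnml pnux ivwzt ycwtf uqjf qxdt yhft tcie yvr
Final line 1: ufuiv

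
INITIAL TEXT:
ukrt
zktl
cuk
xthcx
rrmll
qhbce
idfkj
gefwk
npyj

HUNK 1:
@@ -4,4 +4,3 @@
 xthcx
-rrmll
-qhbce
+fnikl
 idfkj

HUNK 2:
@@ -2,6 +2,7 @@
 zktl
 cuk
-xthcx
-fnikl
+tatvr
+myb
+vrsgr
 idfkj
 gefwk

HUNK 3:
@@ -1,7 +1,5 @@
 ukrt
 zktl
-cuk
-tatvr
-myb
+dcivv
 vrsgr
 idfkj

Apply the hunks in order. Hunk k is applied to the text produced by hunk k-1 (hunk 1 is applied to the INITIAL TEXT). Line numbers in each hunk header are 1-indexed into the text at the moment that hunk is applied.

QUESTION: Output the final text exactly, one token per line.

Hunk 1: at line 4 remove [rrmll,qhbce] add [fnikl] -> 8 lines: ukrt zktl cuk xthcx fnikl idfkj gefwk npyj
Hunk 2: at line 2 remove [xthcx,fnikl] add [tatvr,myb,vrsgr] -> 9 lines: ukrt zktl cuk tatvr myb vrsgr idfkj gefwk npyj
Hunk 3: at line 1 remove [cuk,tatvr,myb] add [dcivv] -> 7 lines: ukrt zktl dcivv vrsgr idfkj gefwk npyj

Answer: ukrt
zktl
dcivv
vrsgr
idfkj
gefwk
npyj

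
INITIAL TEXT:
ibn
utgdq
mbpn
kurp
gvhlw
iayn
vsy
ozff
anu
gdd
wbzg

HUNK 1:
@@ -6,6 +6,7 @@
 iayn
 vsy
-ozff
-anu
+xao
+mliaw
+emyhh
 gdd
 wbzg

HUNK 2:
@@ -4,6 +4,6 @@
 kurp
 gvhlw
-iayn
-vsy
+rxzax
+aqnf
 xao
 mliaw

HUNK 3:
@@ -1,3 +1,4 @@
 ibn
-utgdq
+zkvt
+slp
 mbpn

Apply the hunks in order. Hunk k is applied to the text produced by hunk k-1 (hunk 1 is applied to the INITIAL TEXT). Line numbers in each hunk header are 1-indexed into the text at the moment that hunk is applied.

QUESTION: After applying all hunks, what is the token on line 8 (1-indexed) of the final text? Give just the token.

Answer: aqnf

Derivation:
Hunk 1: at line 6 remove [ozff,anu] add [xao,mliaw,emyhh] -> 12 lines: ibn utgdq mbpn kurp gvhlw iayn vsy xao mliaw emyhh gdd wbzg
Hunk 2: at line 4 remove [iayn,vsy] add [rxzax,aqnf] -> 12 lines: ibn utgdq mbpn kurp gvhlw rxzax aqnf xao mliaw emyhh gdd wbzg
Hunk 3: at line 1 remove [utgdq] add [zkvt,slp] -> 13 lines: ibn zkvt slp mbpn kurp gvhlw rxzax aqnf xao mliaw emyhh gdd wbzg
Final line 8: aqnf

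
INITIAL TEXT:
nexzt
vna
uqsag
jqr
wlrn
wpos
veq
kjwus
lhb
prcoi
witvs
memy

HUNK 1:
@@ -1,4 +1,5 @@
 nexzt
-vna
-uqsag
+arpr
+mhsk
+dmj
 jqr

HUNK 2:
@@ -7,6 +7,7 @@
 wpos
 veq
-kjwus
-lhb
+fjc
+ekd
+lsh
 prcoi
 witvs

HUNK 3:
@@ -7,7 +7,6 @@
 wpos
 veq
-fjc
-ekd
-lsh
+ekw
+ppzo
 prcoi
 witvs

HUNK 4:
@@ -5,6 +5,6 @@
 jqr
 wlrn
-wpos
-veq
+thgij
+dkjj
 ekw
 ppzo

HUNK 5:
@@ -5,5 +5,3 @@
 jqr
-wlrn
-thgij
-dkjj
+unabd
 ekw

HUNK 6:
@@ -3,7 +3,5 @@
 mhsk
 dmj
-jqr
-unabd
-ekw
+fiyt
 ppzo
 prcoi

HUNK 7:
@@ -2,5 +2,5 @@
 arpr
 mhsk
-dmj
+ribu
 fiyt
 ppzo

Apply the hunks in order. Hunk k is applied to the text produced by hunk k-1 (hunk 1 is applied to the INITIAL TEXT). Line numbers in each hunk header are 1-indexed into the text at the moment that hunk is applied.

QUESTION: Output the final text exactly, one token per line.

Hunk 1: at line 1 remove [vna,uqsag] add [arpr,mhsk,dmj] -> 13 lines: nexzt arpr mhsk dmj jqr wlrn wpos veq kjwus lhb prcoi witvs memy
Hunk 2: at line 7 remove [kjwus,lhb] add [fjc,ekd,lsh] -> 14 lines: nexzt arpr mhsk dmj jqr wlrn wpos veq fjc ekd lsh prcoi witvs memy
Hunk 3: at line 7 remove [fjc,ekd,lsh] add [ekw,ppzo] -> 13 lines: nexzt arpr mhsk dmj jqr wlrn wpos veq ekw ppzo prcoi witvs memy
Hunk 4: at line 5 remove [wpos,veq] add [thgij,dkjj] -> 13 lines: nexzt arpr mhsk dmj jqr wlrn thgij dkjj ekw ppzo prcoi witvs memy
Hunk 5: at line 5 remove [wlrn,thgij,dkjj] add [unabd] -> 11 lines: nexzt arpr mhsk dmj jqr unabd ekw ppzo prcoi witvs memy
Hunk 6: at line 3 remove [jqr,unabd,ekw] add [fiyt] -> 9 lines: nexzt arpr mhsk dmj fiyt ppzo prcoi witvs memy
Hunk 7: at line 2 remove [dmj] add [ribu] -> 9 lines: nexzt arpr mhsk ribu fiyt ppzo prcoi witvs memy

Answer: nexzt
arpr
mhsk
ribu
fiyt
ppzo
prcoi
witvs
memy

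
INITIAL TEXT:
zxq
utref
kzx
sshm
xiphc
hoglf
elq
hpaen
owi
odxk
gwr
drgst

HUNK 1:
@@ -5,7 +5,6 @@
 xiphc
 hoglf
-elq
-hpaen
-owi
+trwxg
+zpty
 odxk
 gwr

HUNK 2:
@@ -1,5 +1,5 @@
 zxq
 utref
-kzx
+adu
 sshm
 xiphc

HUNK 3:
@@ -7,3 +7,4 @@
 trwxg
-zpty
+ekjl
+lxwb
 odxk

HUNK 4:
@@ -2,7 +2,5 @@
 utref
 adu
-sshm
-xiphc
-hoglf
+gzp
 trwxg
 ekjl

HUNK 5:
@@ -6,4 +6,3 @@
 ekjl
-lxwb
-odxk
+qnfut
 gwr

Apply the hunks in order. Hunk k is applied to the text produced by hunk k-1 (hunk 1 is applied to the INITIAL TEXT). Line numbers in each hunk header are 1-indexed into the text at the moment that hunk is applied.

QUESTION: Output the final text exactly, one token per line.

Hunk 1: at line 5 remove [elq,hpaen,owi] add [trwxg,zpty] -> 11 lines: zxq utref kzx sshm xiphc hoglf trwxg zpty odxk gwr drgst
Hunk 2: at line 1 remove [kzx] add [adu] -> 11 lines: zxq utref adu sshm xiphc hoglf trwxg zpty odxk gwr drgst
Hunk 3: at line 7 remove [zpty] add [ekjl,lxwb] -> 12 lines: zxq utref adu sshm xiphc hoglf trwxg ekjl lxwb odxk gwr drgst
Hunk 4: at line 2 remove [sshm,xiphc,hoglf] add [gzp] -> 10 lines: zxq utref adu gzp trwxg ekjl lxwb odxk gwr drgst
Hunk 5: at line 6 remove [lxwb,odxk] add [qnfut] -> 9 lines: zxq utref adu gzp trwxg ekjl qnfut gwr drgst

Answer: zxq
utref
adu
gzp
trwxg
ekjl
qnfut
gwr
drgst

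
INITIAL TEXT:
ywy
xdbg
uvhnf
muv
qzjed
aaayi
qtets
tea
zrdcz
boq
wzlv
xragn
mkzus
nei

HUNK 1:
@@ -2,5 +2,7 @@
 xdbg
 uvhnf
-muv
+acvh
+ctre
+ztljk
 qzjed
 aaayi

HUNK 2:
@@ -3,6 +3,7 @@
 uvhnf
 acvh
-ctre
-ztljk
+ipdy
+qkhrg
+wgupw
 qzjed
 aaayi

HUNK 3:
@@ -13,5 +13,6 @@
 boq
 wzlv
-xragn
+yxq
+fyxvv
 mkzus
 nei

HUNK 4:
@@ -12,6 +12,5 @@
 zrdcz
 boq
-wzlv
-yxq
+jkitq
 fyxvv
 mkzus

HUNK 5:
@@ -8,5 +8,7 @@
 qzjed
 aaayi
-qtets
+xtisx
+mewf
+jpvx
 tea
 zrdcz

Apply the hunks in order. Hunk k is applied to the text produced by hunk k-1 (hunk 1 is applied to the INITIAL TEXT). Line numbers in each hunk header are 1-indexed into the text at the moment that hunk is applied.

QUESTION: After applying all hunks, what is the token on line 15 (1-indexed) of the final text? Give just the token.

Hunk 1: at line 2 remove [muv] add [acvh,ctre,ztljk] -> 16 lines: ywy xdbg uvhnf acvh ctre ztljk qzjed aaayi qtets tea zrdcz boq wzlv xragn mkzus nei
Hunk 2: at line 3 remove [ctre,ztljk] add [ipdy,qkhrg,wgupw] -> 17 lines: ywy xdbg uvhnf acvh ipdy qkhrg wgupw qzjed aaayi qtets tea zrdcz boq wzlv xragn mkzus nei
Hunk 3: at line 13 remove [xragn] add [yxq,fyxvv] -> 18 lines: ywy xdbg uvhnf acvh ipdy qkhrg wgupw qzjed aaayi qtets tea zrdcz boq wzlv yxq fyxvv mkzus nei
Hunk 4: at line 12 remove [wzlv,yxq] add [jkitq] -> 17 lines: ywy xdbg uvhnf acvh ipdy qkhrg wgupw qzjed aaayi qtets tea zrdcz boq jkitq fyxvv mkzus nei
Hunk 5: at line 8 remove [qtets] add [xtisx,mewf,jpvx] -> 19 lines: ywy xdbg uvhnf acvh ipdy qkhrg wgupw qzjed aaayi xtisx mewf jpvx tea zrdcz boq jkitq fyxvv mkzus nei
Final line 15: boq

Answer: boq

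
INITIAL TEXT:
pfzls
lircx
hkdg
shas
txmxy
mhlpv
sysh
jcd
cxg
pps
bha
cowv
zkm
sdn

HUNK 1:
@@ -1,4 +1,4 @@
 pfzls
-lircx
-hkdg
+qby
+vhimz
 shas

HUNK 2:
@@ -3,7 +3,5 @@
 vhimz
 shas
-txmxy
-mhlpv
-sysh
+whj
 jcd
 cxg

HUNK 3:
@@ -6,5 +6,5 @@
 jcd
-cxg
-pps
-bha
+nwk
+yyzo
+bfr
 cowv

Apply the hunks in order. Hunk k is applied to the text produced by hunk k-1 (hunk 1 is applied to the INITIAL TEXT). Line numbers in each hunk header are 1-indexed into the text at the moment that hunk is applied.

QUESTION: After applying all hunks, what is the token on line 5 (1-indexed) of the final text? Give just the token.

Answer: whj

Derivation:
Hunk 1: at line 1 remove [lircx,hkdg] add [qby,vhimz] -> 14 lines: pfzls qby vhimz shas txmxy mhlpv sysh jcd cxg pps bha cowv zkm sdn
Hunk 2: at line 3 remove [txmxy,mhlpv,sysh] add [whj] -> 12 lines: pfzls qby vhimz shas whj jcd cxg pps bha cowv zkm sdn
Hunk 3: at line 6 remove [cxg,pps,bha] add [nwk,yyzo,bfr] -> 12 lines: pfzls qby vhimz shas whj jcd nwk yyzo bfr cowv zkm sdn
Final line 5: whj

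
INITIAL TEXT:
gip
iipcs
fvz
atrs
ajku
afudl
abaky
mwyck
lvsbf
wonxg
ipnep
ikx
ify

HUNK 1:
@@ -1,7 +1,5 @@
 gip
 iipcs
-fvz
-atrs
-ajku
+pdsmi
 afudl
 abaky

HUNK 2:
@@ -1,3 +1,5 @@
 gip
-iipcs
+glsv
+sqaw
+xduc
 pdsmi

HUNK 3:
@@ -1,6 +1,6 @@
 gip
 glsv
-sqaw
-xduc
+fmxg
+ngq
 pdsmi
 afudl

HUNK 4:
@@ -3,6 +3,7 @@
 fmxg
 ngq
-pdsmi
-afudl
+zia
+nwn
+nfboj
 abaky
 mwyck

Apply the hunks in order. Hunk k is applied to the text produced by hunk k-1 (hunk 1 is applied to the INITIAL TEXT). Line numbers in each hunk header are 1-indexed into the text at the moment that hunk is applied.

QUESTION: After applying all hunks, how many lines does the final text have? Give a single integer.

Answer: 14

Derivation:
Hunk 1: at line 1 remove [fvz,atrs,ajku] add [pdsmi] -> 11 lines: gip iipcs pdsmi afudl abaky mwyck lvsbf wonxg ipnep ikx ify
Hunk 2: at line 1 remove [iipcs] add [glsv,sqaw,xduc] -> 13 lines: gip glsv sqaw xduc pdsmi afudl abaky mwyck lvsbf wonxg ipnep ikx ify
Hunk 3: at line 1 remove [sqaw,xduc] add [fmxg,ngq] -> 13 lines: gip glsv fmxg ngq pdsmi afudl abaky mwyck lvsbf wonxg ipnep ikx ify
Hunk 4: at line 3 remove [pdsmi,afudl] add [zia,nwn,nfboj] -> 14 lines: gip glsv fmxg ngq zia nwn nfboj abaky mwyck lvsbf wonxg ipnep ikx ify
Final line count: 14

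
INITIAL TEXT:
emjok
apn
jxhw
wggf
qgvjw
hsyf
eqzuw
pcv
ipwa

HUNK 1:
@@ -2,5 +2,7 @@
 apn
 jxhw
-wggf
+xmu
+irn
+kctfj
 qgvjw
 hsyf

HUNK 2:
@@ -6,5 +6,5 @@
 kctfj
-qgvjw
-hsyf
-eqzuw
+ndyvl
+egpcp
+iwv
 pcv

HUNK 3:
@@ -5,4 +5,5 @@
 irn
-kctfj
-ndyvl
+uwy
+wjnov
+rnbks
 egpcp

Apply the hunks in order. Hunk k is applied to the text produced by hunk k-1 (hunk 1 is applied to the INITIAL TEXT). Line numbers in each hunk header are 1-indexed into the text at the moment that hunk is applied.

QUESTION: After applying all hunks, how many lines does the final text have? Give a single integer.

Answer: 12

Derivation:
Hunk 1: at line 2 remove [wggf] add [xmu,irn,kctfj] -> 11 lines: emjok apn jxhw xmu irn kctfj qgvjw hsyf eqzuw pcv ipwa
Hunk 2: at line 6 remove [qgvjw,hsyf,eqzuw] add [ndyvl,egpcp,iwv] -> 11 lines: emjok apn jxhw xmu irn kctfj ndyvl egpcp iwv pcv ipwa
Hunk 3: at line 5 remove [kctfj,ndyvl] add [uwy,wjnov,rnbks] -> 12 lines: emjok apn jxhw xmu irn uwy wjnov rnbks egpcp iwv pcv ipwa
Final line count: 12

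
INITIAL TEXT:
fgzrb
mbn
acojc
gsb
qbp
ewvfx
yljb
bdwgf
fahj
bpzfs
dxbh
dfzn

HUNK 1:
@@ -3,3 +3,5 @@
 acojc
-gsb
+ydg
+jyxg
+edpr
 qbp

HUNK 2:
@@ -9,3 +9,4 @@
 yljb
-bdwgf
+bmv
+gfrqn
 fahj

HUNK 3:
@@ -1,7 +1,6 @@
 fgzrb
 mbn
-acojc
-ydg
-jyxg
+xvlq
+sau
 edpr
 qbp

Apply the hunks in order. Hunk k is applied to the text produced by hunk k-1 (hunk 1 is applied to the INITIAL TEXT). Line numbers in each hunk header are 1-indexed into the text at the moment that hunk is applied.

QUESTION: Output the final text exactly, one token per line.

Answer: fgzrb
mbn
xvlq
sau
edpr
qbp
ewvfx
yljb
bmv
gfrqn
fahj
bpzfs
dxbh
dfzn

Derivation:
Hunk 1: at line 3 remove [gsb] add [ydg,jyxg,edpr] -> 14 lines: fgzrb mbn acojc ydg jyxg edpr qbp ewvfx yljb bdwgf fahj bpzfs dxbh dfzn
Hunk 2: at line 9 remove [bdwgf] add [bmv,gfrqn] -> 15 lines: fgzrb mbn acojc ydg jyxg edpr qbp ewvfx yljb bmv gfrqn fahj bpzfs dxbh dfzn
Hunk 3: at line 1 remove [acojc,ydg,jyxg] add [xvlq,sau] -> 14 lines: fgzrb mbn xvlq sau edpr qbp ewvfx yljb bmv gfrqn fahj bpzfs dxbh dfzn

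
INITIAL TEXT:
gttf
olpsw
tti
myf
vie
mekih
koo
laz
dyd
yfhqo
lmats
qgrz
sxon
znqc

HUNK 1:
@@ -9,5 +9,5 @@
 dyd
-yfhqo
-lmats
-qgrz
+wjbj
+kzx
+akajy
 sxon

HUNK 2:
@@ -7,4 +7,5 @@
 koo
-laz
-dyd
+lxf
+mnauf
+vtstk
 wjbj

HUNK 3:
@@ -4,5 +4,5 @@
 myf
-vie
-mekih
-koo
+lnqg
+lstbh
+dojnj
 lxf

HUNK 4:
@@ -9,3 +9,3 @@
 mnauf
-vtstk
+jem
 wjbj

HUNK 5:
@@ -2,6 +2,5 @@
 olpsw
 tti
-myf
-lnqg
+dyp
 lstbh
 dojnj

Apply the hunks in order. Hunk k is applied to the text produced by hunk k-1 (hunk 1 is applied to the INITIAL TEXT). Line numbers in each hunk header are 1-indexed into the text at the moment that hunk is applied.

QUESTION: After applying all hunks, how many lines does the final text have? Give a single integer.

Hunk 1: at line 9 remove [yfhqo,lmats,qgrz] add [wjbj,kzx,akajy] -> 14 lines: gttf olpsw tti myf vie mekih koo laz dyd wjbj kzx akajy sxon znqc
Hunk 2: at line 7 remove [laz,dyd] add [lxf,mnauf,vtstk] -> 15 lines: gttf olpsw tti myf vie mekih koo lxf mnauf vtstk wjbj kzx akajy sxon znqc
Hunk 3: at line 4 remove [vie,mekih,koo] add [lnqg,lstbh,dojnj] -> 15 lines: gttf olpsw tti myf lnqg lstbh dojnj lxf mnauf vtstk wjbj kzx akajy sxon znqc
Hunk 4: at line 9 remove [vtstk] add [jem] -> 15 lines: gttf olpsw tti myf lnqg lstbh dojnj lxf mnauf jem wjbj kzx akajy sxon znqc
Hunk 5: at line 2 remove [myf,lnqg] add [dyp] -> 14 lines: gttf olpsw tti dyp lstbh dojnj lxf mnauf jem wjbj kzx akajy sxon znqc
Final line count: 14

Answer: 14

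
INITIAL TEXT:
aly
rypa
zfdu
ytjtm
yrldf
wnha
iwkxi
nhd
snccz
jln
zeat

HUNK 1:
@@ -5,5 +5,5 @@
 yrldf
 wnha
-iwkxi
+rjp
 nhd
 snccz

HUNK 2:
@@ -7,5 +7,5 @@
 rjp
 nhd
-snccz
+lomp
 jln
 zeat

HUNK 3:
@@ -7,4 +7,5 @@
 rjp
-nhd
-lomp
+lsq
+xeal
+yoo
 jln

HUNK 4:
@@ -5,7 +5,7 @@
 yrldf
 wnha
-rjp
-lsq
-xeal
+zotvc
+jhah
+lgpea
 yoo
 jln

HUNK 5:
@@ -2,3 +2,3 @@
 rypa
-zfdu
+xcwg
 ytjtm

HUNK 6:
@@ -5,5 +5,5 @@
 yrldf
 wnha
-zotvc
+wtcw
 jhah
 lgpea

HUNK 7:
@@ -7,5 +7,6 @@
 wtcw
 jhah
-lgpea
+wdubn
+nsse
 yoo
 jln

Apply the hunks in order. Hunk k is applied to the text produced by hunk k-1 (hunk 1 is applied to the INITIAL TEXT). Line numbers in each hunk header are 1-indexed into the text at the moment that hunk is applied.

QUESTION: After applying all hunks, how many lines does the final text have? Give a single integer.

Answer: 13

Derivation:
Hunk 1: at line 5 remove [iwkxi] add [rjp] -> 11 lines: aly rypa zfdu ytjtm yrldf wnha rjp nhd snccz jln zeat
Hunk 2: at line 7 remove [snccz] add [lomp] -> 11 lines: aly rypa zfdu ytjtm yrldf wnha rjp nhd lomp jln zeat
Hunk 3: at line 7 remove [nhd,lomp] add [lsq,xeal,yoo] -> 12 lines: aly rypa zfdu ytjtm yrldf wnha rjp lsq xeal yoo jln zeat
Hunk 4: at line 5 remove [rjp,lsq,xeal] add [zotvc,jhah,lgpea] -> 12 lines: aly rypa zfdu ytjtm yrldf wnha zotvc jhah lgpea yoo jln zeat
Hunk 5: at line 2 remove [zfdu] add [xcwg] -> 12 lines: aly rypa xcwg ytjtm yrldf wnha zotvc jhah lgpea yoo jln zeat
Hunk 6: at line 5 remove [zotvc] add [wtcw] -> 12 lines: aly rypa xcwg ytjtm yrldf wnha wtcw jhah lgpea yoo jln zeat
Hunk 7: at line 7 remove [lgpea] add [wdubn,nsse] -> 13 lines: aly rypa xcwg ytjtm yrldf wnha wtcw jhah wdubn nsse yoo jln zeat
Final line count: 13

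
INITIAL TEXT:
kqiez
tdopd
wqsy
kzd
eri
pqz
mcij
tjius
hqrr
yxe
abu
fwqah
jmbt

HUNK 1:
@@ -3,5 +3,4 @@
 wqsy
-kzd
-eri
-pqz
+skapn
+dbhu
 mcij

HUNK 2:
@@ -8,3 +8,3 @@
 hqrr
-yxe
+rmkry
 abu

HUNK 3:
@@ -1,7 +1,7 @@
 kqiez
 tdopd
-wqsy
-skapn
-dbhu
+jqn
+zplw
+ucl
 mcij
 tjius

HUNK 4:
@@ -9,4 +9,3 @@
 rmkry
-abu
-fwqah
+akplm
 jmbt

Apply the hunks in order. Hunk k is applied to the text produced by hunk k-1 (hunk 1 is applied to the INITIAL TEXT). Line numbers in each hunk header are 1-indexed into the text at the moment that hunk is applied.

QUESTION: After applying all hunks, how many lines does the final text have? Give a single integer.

Hunk 1: at line 3 remove [kzd,eri,pqz] add [skapn,dbhu] -> 12 lines: kqiez tdopd wqsy skapn dbhu mcij tjius hqrr yxe abu fwqah jmbt
Hunk 2: at line 8 remove [yxe] add [rmkry] -> 12 lines: kqiez tdopd wqsy skapn dbhu mcij tjius hqrr rmkry abu fwqah jmbt
Hunk 3: at line 1 remove [wqsy,skapn,dbhu] add [jqn,zplw,ucl] -> 12 lines: kqiez tdopd jqn zplw ucl mcij tjius hqrr rmkry abu fwqah jmbt
Hunk 4: at line 9 remove [abu,fwqah] add [akplm] -> 11 lines: kqiez tdopd jqn zplw ucl mcij tjius hqrr rmkry akplm jmbt
Final line count: 11

Answer: 11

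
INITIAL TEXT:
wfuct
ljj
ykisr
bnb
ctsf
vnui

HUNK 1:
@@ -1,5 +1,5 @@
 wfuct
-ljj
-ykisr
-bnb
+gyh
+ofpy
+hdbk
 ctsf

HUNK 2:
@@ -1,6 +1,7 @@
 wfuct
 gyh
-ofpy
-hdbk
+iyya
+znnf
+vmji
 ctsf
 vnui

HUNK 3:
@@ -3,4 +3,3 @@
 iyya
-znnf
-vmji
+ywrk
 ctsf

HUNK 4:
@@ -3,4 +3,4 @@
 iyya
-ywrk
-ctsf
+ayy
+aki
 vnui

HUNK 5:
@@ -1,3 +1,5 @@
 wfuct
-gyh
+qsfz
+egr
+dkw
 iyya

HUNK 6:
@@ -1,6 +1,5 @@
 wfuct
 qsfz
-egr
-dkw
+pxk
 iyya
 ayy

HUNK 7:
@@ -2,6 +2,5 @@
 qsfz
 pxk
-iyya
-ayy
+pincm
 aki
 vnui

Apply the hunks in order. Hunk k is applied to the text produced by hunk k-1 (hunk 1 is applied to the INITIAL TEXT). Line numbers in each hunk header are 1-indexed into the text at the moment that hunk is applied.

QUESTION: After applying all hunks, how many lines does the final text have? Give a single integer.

Answer: 6

Derivation:
Hunk 1: at line 1 remove [ljj,ykisr,bnb] add [gyh,ofpy,hdbk] -> 6 lines: wfuct gyh ofpy hdbk ctsf vnui
Hunk 2: at line 1 remove [ofpy,hdbk] add [iyya,znnf,vmji] -> 7 lines: wfuct gyh iyya znnf vmji ctsf vnui
Hunk 3: at line 3 remove [znnf,vmji] add [ywrk] -> 6 lines: wfuct gyh iyya ywrk ctsf vnui
Hunk 4: at line 3 remove [ywrk,ctsf] add [ayy,aki] -> 6 lines: wfuct gyh iyya ayy aki vnui
Hunk 5: at line 1 remove [gyh] add [qsfz,egr,dkw] -> 8 lines: wfuct qsfz egr dkw iyya ayy aki vnui
Hunk 6: at line 1 remove [egr,dkw] add [pxk] -> 7 lines: wfuct qsfz pxk iyya ayy aki vnui
Hunk 7: at line 2 remove [iyya,ayy] add [pincm] -> 6 lines: wfuct qsfz pxk pincm aki vnui
Final line count: 6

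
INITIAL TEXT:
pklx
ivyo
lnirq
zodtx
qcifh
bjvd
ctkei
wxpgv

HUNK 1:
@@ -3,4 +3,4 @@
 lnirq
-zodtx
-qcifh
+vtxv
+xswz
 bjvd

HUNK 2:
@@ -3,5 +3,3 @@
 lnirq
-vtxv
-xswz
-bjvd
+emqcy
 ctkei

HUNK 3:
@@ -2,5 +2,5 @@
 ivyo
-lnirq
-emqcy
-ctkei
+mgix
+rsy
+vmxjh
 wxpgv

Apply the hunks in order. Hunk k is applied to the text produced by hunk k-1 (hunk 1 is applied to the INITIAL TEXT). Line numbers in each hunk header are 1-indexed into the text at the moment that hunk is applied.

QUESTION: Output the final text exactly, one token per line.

Hunk 1: at line 3 remove [zodtx,qcifh] add [vtxv,xswz] -> 8 lines: pklx ivyo lnirq vtxv xswz bjvd ctkei wxpgv
Hunk 2: at line 3 remove [vtxv,xswz,bjvd] add [emqcy] -> 6 lines: pklx ivyo lnirq emqcy ctkei wxpgv
Hunk 3: at line 2 remove [lnirq,emqcy,ctkei] add [mgix,rsy,vmxjh] -> 6 lines: pklx ivyo mgix rsy vmxjh wxpgv

Answer: pklx
ivyo
mgix
rsy
vmxjh
wxpgv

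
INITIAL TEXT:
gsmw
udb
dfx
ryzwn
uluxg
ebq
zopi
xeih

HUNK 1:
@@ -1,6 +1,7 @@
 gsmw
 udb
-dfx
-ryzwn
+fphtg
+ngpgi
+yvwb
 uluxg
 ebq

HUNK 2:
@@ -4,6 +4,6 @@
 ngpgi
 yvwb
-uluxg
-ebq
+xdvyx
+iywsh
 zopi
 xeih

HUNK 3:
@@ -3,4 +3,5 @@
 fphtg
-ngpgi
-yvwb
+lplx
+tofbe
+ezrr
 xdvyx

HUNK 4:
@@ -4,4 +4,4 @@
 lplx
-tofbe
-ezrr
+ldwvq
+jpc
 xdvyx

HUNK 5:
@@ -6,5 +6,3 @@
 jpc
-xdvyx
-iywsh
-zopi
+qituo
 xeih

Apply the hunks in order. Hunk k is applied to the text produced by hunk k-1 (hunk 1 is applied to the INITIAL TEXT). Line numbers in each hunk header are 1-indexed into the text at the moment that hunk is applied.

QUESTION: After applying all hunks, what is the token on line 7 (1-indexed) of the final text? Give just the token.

Answer: qituo

Derivation:
Hunk 1: at line 1 remove [dfx,ryzwn] add [fphtg,ngpgi,yvwb] -> 9 lines: gsmw udb fphtg ngpgi yvwb uluxg ebq zopi xeih
Hunk 2: at line 4 remove [uluxg,ebq] add [xdvyx,iywsh] -> 9 lines: gsmw udb fphtg ngpgi yvwb xdvyx iywsh zopi xeih
Hunk 3: at line 3 remove [ngpgi,yvwb] add [lplx,tofbe,ezrr] -> 10 lines: gsmw udb fphtg lplx tofbe ezrr xdvyx iywsh zopi xeih
Hunk 4: at line 4 remove [tofbe,ezrr] add [ldwvq,jpc] -> 10 lines: gsmw udb fphtg lplx ldwvq jpc xdvyx iywsh zopi xeih
Hunk 5: at line 6 remove [xdvyx,iywsh,zopi] add [qituo] -> 8 lines: gsmw udb fphtg lplx ldwvq jpc qituo xeih
Final line 7: qituo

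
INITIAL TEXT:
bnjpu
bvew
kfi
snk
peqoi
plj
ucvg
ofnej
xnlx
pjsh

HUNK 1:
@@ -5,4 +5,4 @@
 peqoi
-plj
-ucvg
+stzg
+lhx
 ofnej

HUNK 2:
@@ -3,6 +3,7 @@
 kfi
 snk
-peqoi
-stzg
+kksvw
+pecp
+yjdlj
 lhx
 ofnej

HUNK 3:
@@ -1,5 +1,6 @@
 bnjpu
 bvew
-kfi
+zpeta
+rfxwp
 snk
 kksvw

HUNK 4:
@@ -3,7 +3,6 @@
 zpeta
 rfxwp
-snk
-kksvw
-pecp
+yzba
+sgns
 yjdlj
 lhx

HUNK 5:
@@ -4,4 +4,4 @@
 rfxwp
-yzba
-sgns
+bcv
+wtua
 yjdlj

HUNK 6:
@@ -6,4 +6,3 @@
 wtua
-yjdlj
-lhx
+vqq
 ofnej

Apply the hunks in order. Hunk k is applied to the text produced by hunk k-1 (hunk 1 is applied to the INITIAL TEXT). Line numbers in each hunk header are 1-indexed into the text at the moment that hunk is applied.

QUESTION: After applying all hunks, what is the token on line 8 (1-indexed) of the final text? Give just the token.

Hunk 1: at line 5 remove [plj,ucvg] add [stzg,lhx] -> 10 lines: bnjpu bvew kfi snk peqoi stzg lhx ofnej xnlx pjsh
Hunk 2: at line 3 remove [peqoi,stzg] add [kksvw,pecp,yjdlj] -> 11 lines: bnjpu bvew kfi snk kksvw pecp yjdlj lhx ofnej xnlx pjsh
Hunk 3: at line 1 remove [kfi] add [zpeta,rfxwp] -> 12 lines: bnjpu bvew zpeta rfxwp snk kksvw pecp yjdlj lhx ofnej xnlx pjsh
Hunk 4: at line 3 remove [snk,kksvw,pecp] add [yzba,sgns] -> 11 lines: bnjpu bvew zpeta rfxwp yzba sgns yjdlj lhx ofnej xnlx pjsh
Hunk 5: at line 4 remove [yzba,sgns] add [bcv,wtua] -> 11 lines: bnjpu bvew zpeta rfxwp bcv wtua yjdlj lhx ofnej xnlx pjsh
Hunk 6: at line 6 remove [yjdlj,lhx] add [vqq] -> 10 lines: bnjpu bvew zpeta rfxwp bcv wtua vqq ofnej xnlx pjsh
Final line 8: ofnej

Answer: ofnej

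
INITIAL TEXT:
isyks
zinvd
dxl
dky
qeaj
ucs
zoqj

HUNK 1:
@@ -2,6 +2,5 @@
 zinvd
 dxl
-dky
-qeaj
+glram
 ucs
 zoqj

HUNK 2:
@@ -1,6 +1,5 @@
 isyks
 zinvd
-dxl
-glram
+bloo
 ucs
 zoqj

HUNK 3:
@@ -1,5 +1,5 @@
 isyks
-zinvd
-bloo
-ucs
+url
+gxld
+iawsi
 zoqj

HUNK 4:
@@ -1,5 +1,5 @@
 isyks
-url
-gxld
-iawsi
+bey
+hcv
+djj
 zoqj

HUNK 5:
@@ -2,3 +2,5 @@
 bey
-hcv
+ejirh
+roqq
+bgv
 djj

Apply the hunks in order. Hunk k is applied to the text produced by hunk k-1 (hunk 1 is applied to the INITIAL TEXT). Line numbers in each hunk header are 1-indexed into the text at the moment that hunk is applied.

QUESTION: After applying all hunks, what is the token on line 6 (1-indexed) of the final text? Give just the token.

Answer: djj

Derivation:
Hunk 1: at line 2 remove [dky,qeaj] add [glram] -> 6 lines: isyks zinvd dxl glram ucs zoqj
Hunk 2: at line 1 remove [dxl,glram] add [bloo] -> 5 lines: isyks zinvd bloo ucs zoqj
Hunk 3: at line 1 remove [zinvd,bloo,ucs] add [url,gxld,iawsi] -> 5 lines: isyks url gxld iawsi zoqj
Hunk 4: at line 1 remove [url,gxld,iawsi] add [bey,hcv,djj] -> 5 lines: isyks bey hcv djj zoqj
Hunk 5: at line 2 remove [hcv] add [ejirh,roqq,bgv] -> 7 lines: isyks bey ejirh roqq bgv djj zoqj
Final line 6: djj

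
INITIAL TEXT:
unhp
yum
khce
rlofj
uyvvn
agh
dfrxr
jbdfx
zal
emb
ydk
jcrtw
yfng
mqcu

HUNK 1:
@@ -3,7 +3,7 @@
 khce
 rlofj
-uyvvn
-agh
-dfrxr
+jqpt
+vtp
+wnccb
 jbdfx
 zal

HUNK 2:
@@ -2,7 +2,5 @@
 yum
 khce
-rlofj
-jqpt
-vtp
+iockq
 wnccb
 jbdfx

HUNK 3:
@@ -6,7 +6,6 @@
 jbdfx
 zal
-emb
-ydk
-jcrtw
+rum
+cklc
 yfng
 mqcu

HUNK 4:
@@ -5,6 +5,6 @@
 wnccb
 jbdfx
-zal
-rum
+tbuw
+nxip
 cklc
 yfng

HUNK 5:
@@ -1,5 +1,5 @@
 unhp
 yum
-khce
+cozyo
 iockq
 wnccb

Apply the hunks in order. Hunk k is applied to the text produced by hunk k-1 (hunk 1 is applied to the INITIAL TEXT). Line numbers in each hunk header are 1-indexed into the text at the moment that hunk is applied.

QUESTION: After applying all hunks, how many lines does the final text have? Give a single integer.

Hunk 1: at line 3 remove [uyvvn,agh,dfrxr] add [jqpt,vtp,wnccb] -> 14 lines: unhp yum khce rlofj jqpt vtp wnccb jbdfx zal emb ydk jcrtw yfng mqcu
Hunk 2: at line 2 remove [rlofj,jqpt,vtp] add [iockq] -> 12 lines: unhp yum khce iockq wnccb jbdfx zal emb ydk jcrtw yfng mqcu
Hunk 3: at line 6 remove [emb,ydk,jcrtw] add [rum,cklc] -> 11 lines: unhp yum khce iockq wnccb jbdfx zal rum cklc yfng mqcu
Hunk 4: at line 5 remove [zal,rum] add [tbuw,nxip] -> 11 lines: unhp yum khce iockq wnccb jbdfx tbuw nxip cklc yfng mqcu
Hunk 5: at line 1 remove [khce] add [cozyo] -> 11 lines: unhp yum cozyo iockq wnccb jbdfx tbuw nxip cklc yfng mqcu
Final line count: 11

Answer: 11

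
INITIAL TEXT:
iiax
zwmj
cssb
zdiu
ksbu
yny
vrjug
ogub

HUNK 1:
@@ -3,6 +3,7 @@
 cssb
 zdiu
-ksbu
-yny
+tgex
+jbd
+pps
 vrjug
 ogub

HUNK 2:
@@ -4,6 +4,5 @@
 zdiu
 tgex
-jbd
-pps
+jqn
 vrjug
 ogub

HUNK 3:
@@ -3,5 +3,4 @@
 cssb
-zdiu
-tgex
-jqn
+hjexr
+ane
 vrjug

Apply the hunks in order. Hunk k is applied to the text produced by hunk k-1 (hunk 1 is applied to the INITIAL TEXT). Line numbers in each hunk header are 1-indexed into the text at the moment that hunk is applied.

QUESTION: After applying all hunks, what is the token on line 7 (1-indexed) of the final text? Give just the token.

Hunk 1: at line 3 remove [ksbu,yny] add [tgex,jbd,pps] -> 9 lines: iiax zwmj cssb zdiu tgex jbd pps vrjug ogub
Hunk 2: at line 4 remove [jbd,pps] add [jqn] -> 8 lines: iiax zwmj cssb zdiu tgex jqn vrjug ogub
Hunk 3: at line 3 remove [zdiu,tgex,jqn] add [hjexr,ane] -> 7 lines: iiax zwmj cssb hjexr ane vrjug ogub
Final line 7: ogub

Answer: ogub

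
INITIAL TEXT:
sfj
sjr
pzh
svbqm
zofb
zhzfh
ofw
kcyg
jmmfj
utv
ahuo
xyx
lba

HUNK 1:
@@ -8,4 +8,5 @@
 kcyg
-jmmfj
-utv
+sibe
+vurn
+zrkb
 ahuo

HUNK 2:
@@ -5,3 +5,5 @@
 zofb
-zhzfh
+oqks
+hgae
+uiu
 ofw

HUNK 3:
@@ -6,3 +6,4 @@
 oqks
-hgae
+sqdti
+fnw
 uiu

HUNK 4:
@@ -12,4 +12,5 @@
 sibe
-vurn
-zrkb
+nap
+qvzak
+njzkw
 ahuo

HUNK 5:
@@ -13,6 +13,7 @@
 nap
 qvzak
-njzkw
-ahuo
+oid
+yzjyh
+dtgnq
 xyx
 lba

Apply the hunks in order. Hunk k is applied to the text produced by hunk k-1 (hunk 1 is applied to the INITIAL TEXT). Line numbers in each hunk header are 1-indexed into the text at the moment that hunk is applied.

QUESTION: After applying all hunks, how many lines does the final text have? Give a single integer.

Answer: 19

Derivation:
Hunk 1: at line 8 remove [jmmfj,utv] add [sibe,vurn,zrkb] -> 14 lines: sfj sjr pzh svbqm zofb zhzfh ofw kcyg sibe vurn zrkb ahuo xyx lba
Hunk 2: at line 5 remove [zhzfh] add [oqks,hgae,uiu] -> 16 lines: sfj sjr pzh svbqm zofb oqks hgae uiu ofw kcyg sibe vurn zrkb ahuo xyx lba
Hunk 3: at line 6 remove [hgae] add [sqdti,fnw] -> 17 lines: sfj sjr pzh svbqm zofb oqks sqdti fnw uiu ofw kcyg sibe vurn zrkb ahuo xyx lba
Hunk 4: at line 12 remove [vurn,zrkb] add [nap,qvzak,njzkw] -> 18 lines: sfj sjr pzh svbqm zofb oqks sqdti fnw uiu ofw kcyg sibe nap qvzak njzkw ahuo xyx lba
Hunk 5: at line 13 remove [njzkw,ahuo] add [oid,yzjyh,dtgnq] -> 19 lines: sfj sjr pzh svbqm zofb oqks sqdti fnw uiu ofw kcyg sibe nap qvzak oid yzjyh dtgnq xyx lba
Final line count: 19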